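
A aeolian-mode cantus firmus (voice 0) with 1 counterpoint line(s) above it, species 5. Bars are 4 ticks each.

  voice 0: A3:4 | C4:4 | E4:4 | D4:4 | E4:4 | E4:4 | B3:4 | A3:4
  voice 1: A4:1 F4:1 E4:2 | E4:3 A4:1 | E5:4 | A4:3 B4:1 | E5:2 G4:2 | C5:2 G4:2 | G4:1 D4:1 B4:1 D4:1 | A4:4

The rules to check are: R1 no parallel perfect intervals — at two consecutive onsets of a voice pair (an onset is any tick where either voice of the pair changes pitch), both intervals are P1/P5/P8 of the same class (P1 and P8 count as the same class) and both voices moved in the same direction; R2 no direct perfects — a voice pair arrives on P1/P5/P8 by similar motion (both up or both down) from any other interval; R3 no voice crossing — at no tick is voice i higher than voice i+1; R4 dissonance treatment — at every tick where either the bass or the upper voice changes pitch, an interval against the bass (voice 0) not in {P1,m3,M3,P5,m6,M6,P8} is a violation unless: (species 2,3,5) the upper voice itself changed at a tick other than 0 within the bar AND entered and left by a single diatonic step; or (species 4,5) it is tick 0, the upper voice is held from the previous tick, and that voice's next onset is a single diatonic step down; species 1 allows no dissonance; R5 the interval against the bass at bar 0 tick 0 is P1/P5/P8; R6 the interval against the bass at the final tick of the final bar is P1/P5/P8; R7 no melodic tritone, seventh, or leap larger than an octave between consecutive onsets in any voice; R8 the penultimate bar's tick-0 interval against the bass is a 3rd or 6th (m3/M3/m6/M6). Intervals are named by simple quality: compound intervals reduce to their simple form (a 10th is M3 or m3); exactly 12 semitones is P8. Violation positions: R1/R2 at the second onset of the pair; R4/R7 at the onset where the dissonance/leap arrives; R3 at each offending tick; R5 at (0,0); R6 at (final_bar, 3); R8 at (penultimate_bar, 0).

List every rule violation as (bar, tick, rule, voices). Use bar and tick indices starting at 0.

(2, 0, R2, (0, 1))
(3, 0, R2, (0, 1))
(4, 0, R2, (0, 1))

bar 0: v0=A3 v1=A4 downbeat P8
bar 1: v0=C4 v1=E4 downbeat M3
bar 2: v0=E4 v1=E5 downbeat P8
bar 3: v0=D4 v1=A4 downbeat P5
bar 4: v0=E4 v1=E5 downbeat P8
bar 5: v0=E4 v1=C5 downbeat m6
bar 6: v0=B3 v1=G4 downbeat m6
bar 7: v0=A3 v1=A4 downbeat P8
  -> R2 @ bar 2 tick 0 v(0, 1): C4/A4 M6 -> E4/E5 P8 similar
  -> R2 @ bar 3 tick 0 v(0, 1): E4/E5 P8 -> D4/A4 P5 similar
  -> R2 @ bar 4 tick 0 v(0, 1): D4/B4 M6 -> E4/E5 P8 similar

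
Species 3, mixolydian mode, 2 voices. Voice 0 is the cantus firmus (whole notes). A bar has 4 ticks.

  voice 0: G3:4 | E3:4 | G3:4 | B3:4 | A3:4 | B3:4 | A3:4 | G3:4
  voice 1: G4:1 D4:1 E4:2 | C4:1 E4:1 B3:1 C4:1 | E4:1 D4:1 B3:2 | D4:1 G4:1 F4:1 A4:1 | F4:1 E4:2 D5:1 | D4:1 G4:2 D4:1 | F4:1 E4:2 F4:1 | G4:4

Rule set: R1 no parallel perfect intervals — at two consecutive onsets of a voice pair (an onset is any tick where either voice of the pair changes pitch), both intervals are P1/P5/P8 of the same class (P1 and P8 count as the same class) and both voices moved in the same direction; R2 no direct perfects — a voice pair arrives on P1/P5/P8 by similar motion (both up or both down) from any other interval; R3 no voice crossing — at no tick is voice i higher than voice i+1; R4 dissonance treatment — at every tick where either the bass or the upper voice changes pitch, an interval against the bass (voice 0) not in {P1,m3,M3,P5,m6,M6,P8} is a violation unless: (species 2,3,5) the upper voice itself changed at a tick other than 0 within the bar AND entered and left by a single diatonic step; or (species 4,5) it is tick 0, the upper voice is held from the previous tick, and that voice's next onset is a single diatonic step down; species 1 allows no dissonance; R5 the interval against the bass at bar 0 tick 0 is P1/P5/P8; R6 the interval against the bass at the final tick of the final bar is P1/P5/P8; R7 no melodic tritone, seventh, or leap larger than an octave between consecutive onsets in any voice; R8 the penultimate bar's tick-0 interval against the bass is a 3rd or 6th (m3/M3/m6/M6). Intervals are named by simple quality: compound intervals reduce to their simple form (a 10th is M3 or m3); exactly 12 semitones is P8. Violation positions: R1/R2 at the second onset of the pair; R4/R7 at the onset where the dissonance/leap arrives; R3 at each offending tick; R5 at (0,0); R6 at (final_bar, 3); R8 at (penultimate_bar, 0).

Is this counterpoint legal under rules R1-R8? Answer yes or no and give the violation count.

bar 0: v0=G3 v1=G4 (P8)
bar 1: v0=E3 v1=C4 (m6)
bar 2: v0=G3 v1=E4 (M6)
bar 3: v0=B3 v1=D4 (m3)
bar 4: v0=A3 v1=F4 (m6)
bar 5: v0=B3 v1=D4 (m3)
bar 6: v0=A3 v1=F4 (m6)
bar 7: v0=G3 v1=G4 (P8)
  R4 @ bar3.2: B3/F4 TT untreated
  R4 @ bar3.3: B3/A4 m7 untreated
  R4 @ bar4.3: A3/D5 P4 untreated
  R7 @ bar4.3: E4->D5 leap 10st

No (4 violations)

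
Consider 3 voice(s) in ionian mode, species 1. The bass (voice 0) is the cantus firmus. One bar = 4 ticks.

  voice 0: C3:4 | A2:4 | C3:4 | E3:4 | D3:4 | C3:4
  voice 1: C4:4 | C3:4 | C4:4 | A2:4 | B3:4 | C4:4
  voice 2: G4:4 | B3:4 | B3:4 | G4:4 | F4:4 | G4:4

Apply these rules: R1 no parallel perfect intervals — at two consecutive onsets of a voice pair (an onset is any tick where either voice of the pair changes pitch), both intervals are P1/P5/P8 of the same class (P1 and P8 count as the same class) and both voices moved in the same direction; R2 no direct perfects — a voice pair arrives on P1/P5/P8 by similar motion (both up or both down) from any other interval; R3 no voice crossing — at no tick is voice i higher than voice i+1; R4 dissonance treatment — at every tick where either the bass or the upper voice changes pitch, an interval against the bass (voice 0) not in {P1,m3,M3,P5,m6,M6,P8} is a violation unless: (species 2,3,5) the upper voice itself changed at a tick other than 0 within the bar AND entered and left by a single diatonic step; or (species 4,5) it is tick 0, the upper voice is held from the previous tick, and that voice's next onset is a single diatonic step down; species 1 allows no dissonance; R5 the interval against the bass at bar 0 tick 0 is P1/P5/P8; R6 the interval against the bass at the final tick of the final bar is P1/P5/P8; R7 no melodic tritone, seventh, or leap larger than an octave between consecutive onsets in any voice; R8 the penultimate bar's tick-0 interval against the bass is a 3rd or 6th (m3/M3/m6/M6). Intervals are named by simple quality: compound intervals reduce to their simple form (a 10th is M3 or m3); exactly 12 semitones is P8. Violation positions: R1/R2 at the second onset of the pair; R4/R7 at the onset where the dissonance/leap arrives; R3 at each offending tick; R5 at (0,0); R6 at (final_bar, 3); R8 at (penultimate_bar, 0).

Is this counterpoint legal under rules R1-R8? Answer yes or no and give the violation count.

bar 0: v0=C3 v1=C4 v2=G4 (P5)
bar 1: v0=A2 v1=C3 v2=B3 (M2)
bar 2: v0=C3 v1=C4 v2=B3 (M7)
bar 3: v0=E3 v1=A2 v2=G4 (m3)
bar 4: v0=D3 v1=B3 v2=F4 (m3)
bar 5: v0=C3 v1=C4 v2=G4 (P5)
  R4 @ bar1.0: A2/B3 M2 untreated
  R2 @ bar2.0: A2/C3 m3 -> C3/C4 P8 similar
  R3 @ bar2.0: C4 above B3
  R4 @ bar2.0: C3/B3 M7 untreated
  R3 @ bar2.1: C4 above B3
  R3 @ bar2.2: C4 above B3
  R3 @ bar2.3: C4 above B3
  R3 @ bar3.0: E3 above A2
  R7 @ bar3.0: C4->A2 leap 15st
  R3 @ bar3.1: E3 above A2
  R3 @ bar3.2: E3 above A2
  R3 @ bar3.3: E3 above A2
  R7 @ bar4.0: A2->B3 leap 14st
  R2 @ bar5.0: B3/F4 TT -> C4/G4 P5 similar

No (14 violations)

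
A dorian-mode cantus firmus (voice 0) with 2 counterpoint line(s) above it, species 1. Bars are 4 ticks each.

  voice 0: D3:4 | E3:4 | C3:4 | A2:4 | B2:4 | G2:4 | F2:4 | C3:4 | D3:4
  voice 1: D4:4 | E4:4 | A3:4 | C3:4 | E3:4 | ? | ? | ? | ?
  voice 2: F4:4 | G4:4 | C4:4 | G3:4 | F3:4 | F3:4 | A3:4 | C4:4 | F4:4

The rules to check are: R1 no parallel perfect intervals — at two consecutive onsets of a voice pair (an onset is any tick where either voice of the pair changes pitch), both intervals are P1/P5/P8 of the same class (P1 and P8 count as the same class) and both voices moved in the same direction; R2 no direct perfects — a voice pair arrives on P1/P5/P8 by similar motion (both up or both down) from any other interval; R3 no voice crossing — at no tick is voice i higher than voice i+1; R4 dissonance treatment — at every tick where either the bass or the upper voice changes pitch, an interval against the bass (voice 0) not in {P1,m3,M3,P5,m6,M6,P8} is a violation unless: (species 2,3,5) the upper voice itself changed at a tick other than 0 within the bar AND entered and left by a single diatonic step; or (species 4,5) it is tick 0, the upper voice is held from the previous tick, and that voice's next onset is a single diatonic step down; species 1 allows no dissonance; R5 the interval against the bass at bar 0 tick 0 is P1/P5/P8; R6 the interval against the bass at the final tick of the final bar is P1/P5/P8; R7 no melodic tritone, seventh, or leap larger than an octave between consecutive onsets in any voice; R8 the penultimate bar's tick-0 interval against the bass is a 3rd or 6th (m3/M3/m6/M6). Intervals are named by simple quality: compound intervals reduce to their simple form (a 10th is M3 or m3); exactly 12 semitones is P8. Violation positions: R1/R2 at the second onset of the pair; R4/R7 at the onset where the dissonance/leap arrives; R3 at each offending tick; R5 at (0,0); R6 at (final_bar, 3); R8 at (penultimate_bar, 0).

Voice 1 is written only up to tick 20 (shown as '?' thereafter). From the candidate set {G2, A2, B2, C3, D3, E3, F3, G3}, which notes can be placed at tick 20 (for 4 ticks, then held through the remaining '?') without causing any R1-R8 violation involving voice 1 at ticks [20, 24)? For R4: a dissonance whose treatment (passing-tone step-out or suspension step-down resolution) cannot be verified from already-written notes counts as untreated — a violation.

{B2, E3}

G2: violates R2
A2: violates R4
B2: legal
C3: violates R4
D3: violates R2
E3: legal
F3: violates R4
G3: violates R3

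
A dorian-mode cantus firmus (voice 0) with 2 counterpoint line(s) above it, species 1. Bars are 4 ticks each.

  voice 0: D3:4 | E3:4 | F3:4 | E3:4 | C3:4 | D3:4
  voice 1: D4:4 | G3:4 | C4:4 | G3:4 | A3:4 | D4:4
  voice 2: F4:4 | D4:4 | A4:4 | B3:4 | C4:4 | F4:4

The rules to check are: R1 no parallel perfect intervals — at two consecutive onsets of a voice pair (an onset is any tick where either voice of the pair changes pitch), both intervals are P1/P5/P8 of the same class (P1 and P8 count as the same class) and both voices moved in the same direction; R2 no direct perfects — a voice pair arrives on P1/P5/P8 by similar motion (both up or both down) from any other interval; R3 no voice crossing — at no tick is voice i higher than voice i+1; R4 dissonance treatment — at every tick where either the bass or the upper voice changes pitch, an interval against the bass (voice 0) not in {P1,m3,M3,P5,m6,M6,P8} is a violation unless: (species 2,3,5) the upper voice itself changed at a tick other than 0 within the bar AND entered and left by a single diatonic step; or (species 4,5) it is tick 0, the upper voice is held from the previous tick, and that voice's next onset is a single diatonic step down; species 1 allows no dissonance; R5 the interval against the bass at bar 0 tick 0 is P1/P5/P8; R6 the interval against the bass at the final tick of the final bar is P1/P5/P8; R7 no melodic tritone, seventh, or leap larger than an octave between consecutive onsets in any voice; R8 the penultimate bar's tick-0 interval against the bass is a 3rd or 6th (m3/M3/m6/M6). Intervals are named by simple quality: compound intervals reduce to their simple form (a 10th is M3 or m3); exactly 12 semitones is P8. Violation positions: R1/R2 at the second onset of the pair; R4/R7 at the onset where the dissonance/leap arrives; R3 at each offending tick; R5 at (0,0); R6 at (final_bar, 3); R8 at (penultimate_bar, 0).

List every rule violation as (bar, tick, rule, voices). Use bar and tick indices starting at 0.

(0, 0, R5, (0, 2))
(1, 0, R2, (1, 2))
(1, 0, R4, (0, 2))
(2, 0, R2, (0, 1))
(3, 0, R2, (0, 2))
(3, 0, R7, (2,))
(4, 0, R8, (0, 2))
(5, 0, R2, (0, 1))
(5, 3, R6, (0, 2))

bar 0: v0=D3 v1=D4 v2=F4 downbeat m3
bar 1: v0=E3 v1=G3 v2=D4 downbeat m7
bar 2: v0=F3 v1=C4 v2=A4 downbeat M3
bar 3: v0=E3 v1=G3 v2=B3 downbeat P5
bar 4: v0=C3 v1=A3 v2=C4 downbeat P8
bar 5: v0=D3 v1=D4 v2=F4 downbeat m3
  -> R5 @ bar 0 tick 0 v(0, 2): opens on m3
  -> R2 @ bar 1 tick 0 v(1, 2): D4/F4 m3 -> G3/D4 P5 similar
  -> R4 @ bar 1 tick 0 v(0, 2): E3/D4 m7 untreated
  -> R2 @ bar 2 tick 0 v(0, 1): E3/G3 m3 -> F3/C4 P5 similar
  -> R2 @ bar 3 tick 0 v(0, 2): F3/A4 M3 -> E3/B3 P5 similar
  -> R7 @ bar 3 tick 0 v(2,): A4->B3 leap 10st
  -> R8 @ bar 4 tick 0 v(0, 2): penult P8 not 3rd/6th
  -> R2 @ bar 5 tick 0 v(0, 1): C3/A3 M6 -> D3/D4 P8 similar
  -> R6 @ bar 5 tick 3 v(0, 2): closes on m3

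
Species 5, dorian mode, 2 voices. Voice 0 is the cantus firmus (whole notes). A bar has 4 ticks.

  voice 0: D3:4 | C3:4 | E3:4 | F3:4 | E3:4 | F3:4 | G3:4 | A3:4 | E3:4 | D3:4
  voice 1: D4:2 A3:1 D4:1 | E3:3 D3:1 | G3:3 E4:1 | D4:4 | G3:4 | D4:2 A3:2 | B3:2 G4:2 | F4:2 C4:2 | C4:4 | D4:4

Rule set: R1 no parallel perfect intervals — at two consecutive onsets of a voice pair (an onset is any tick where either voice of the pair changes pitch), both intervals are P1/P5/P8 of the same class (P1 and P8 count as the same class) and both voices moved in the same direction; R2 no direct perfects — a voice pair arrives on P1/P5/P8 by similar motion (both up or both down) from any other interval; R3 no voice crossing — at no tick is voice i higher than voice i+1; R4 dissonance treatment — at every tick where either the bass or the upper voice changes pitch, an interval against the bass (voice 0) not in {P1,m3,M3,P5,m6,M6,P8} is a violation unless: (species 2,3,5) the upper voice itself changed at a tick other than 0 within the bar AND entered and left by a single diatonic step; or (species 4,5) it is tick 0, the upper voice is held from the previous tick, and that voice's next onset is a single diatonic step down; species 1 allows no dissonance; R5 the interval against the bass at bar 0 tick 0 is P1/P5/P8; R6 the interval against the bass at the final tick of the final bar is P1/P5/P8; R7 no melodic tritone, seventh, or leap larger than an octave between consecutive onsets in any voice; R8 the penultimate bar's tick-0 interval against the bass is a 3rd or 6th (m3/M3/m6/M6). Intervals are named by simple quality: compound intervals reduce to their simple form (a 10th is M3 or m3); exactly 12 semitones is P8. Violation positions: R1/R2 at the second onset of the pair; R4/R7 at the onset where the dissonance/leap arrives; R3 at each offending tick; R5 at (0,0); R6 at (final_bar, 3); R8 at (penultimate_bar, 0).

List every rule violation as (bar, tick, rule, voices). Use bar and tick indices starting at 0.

bar 0: v0=D3 v1=D4 downbeat P8
bar 1: v0=C3 v1=E3 downbeat M3
bar 2: v0=E3 v1=G3 downbeat m3
bar 3: v0=F3 v1=D4 downbeat M6
bar 4: v0=E3 v1=G3 downbeat m3
bar 5: v0=F3 v1=D4 downbeat M6
bar 6: v0=G3 v1=B3 downbeat M3
bar 7: v0=A3 v1=F4 downbeat m6
bar 8: v0=E3 v1=C4 downbeat m6
bar 9: v0=D3 v1=D4 downbeat P8
  -> R7 @ bar 1 tick 0 v(1,): D4->E3 leap 10st
  -> R4 @ bar 1 tick 3 v(0, 1): C3/D3 M2 untreated

(1, 0, R7, (1,))
(1, 3, R4, (0, 1))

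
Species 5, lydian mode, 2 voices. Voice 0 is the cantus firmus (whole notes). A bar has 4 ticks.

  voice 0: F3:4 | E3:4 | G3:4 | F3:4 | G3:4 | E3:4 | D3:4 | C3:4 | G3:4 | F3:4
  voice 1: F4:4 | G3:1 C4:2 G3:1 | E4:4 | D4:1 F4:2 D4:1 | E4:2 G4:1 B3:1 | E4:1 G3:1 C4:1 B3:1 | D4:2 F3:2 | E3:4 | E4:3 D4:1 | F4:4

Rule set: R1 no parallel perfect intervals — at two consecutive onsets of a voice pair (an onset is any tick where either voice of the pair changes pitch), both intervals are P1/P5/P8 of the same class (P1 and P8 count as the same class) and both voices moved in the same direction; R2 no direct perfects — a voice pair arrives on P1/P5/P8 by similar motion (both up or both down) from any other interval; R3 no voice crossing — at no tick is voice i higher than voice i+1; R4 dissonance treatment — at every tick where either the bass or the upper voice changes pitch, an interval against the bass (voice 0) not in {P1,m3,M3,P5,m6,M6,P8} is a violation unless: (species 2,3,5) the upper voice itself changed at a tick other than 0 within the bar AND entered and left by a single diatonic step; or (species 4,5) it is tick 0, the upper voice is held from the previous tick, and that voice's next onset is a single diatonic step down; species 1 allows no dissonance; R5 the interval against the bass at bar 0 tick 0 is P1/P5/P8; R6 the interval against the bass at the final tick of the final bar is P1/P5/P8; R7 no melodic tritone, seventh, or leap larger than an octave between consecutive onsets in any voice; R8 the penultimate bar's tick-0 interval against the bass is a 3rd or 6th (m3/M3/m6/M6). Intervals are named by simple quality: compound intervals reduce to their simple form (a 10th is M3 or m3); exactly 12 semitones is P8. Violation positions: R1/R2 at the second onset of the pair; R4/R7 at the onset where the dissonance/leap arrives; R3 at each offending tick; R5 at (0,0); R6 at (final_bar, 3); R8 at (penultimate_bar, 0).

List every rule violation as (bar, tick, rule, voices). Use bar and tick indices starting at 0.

bar 0: v0=F3 v1=F4 downbeat P8
bar 1: v0=E3 v1=G3 downbeat m3
bar 2: v0=G3 v1=E4 downbeat M6
bar 3: v0=F3 v1=D4 downbeat M6
bar 4: v0=G3 v1=E4 downbeat M6
bar 5: v0=E3 v1=E4 downbeat P8
bar 6: v0=D3 v1=D4 downbeat P8
bar 7: v0=C3 v1=E3 downbeat M3
bar 8: v0=G3 v1=E4 downbeat M6
bar 9: v0=F3 v1=F4 downbeat P8
  -> R7 @ bar 1 tick 0 v(1,): F4->G3 leap 10st

(1, 0, R7, (1,))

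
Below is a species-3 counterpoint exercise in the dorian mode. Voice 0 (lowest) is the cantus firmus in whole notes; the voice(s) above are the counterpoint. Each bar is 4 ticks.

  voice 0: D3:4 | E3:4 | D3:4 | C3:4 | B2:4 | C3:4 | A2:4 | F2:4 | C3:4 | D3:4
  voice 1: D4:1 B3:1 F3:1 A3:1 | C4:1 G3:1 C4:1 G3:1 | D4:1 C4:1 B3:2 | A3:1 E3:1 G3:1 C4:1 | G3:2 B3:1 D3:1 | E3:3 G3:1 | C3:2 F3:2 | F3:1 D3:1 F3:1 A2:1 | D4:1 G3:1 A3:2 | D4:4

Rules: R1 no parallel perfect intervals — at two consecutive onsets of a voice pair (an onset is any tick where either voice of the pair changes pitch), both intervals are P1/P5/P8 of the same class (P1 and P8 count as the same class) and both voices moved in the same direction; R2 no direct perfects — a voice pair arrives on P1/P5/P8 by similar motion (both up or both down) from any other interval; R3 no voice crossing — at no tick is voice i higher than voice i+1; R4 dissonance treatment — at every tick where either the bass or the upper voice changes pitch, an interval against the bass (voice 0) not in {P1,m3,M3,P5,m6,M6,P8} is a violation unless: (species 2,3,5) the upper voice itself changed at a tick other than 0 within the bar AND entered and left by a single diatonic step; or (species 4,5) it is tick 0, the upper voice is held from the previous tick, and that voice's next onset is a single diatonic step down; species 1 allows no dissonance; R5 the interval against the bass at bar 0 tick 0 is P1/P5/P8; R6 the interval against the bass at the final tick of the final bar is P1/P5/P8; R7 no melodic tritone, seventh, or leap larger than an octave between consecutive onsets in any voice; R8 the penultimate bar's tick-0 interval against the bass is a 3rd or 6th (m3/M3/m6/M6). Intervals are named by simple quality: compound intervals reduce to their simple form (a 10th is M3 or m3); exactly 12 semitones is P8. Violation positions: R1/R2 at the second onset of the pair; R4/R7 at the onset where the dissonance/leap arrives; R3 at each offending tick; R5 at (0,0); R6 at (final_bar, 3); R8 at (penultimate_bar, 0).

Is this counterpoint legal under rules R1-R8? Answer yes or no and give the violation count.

bar 0: v0=D3 v1=D4 (P8)
bar 1: v0=E3 v1=C4 (m6)
bar 2: v0=D3 v1=D4 (P8)
bar 3: v0=C3 v1=A3 (M6)
bar 4: v0=B2 v1=G3 (m6)
bar 5: v0=C3 v1=E3 (M3)
bar 6: v0=A2 v1=C3 (m3)
bar 7: v0=F2 v1=F3 (P8)
bar 8: v0=C3 v1=D4 (M2)
bar 9: v0=D3 v1=D4 (P8)
  R7 @ bar0.2: B3->F3 leap 6st
  R4 @ bar8.0: C3/D4 M2 untreated
  R7 @ bar8.0: A2->D4 leap 17st
  R8 @ bar8.0: penult M2 not 3rd/6th
  R2 @ bar9.0: C3/A3 M6 -> D3/D4 P8 similar

No (5 violations)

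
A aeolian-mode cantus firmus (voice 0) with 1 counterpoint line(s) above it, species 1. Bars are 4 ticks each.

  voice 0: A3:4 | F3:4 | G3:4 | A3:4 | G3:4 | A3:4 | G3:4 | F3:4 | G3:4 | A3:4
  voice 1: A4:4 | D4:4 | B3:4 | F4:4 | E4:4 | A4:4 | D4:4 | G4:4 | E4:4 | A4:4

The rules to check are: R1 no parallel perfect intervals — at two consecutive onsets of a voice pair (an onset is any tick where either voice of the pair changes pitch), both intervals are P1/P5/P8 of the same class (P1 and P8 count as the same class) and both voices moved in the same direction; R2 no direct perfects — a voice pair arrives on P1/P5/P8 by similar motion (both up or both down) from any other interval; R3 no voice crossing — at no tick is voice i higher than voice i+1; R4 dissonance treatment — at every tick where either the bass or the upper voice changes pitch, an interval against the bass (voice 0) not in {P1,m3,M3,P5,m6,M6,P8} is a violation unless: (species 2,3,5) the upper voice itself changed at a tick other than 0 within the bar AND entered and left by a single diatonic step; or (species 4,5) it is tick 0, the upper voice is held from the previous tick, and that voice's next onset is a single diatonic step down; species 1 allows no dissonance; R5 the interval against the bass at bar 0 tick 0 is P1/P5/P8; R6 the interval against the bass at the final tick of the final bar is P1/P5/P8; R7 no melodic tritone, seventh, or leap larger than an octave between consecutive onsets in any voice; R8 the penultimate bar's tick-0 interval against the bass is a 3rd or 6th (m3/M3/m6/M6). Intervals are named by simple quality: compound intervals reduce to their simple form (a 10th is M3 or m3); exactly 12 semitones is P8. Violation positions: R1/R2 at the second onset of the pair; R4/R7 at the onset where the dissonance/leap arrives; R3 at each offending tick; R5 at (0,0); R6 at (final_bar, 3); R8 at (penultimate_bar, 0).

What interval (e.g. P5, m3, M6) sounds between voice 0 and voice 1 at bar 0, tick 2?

voice 0=A3 voice 1=A4 -> P8

P8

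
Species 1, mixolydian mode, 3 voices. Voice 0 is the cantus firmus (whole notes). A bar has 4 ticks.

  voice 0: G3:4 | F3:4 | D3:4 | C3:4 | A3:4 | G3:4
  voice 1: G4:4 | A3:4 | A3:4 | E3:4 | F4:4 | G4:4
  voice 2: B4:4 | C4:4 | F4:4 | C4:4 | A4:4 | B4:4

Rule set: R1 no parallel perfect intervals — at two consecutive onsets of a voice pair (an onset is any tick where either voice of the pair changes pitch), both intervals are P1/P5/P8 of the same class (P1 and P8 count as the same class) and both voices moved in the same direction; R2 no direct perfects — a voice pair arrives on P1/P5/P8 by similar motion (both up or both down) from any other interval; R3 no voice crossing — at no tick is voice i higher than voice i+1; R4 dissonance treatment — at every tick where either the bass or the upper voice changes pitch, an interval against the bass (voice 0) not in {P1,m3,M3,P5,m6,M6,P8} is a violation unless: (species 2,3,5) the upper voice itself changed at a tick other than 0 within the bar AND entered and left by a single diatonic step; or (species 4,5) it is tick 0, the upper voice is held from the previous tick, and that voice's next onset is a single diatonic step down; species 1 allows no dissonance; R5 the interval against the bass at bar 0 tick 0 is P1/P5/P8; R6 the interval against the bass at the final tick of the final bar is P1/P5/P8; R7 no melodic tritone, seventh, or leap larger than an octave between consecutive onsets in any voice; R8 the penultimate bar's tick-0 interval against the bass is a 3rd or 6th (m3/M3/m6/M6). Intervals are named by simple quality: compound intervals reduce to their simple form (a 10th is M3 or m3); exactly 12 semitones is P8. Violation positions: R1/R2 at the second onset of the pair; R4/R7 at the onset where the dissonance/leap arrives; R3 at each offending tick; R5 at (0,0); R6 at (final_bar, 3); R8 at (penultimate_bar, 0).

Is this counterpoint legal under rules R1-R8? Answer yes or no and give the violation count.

bar 0: v0=G3 v1=G4 v2=B4 (M3)
bar 1: v0=F3 v1=A3 v2=C4 (P5)
bar 2: v0=D3 v1=A3 v2=F4 (m3)
bar 3: v0=C3 v1=E3 v2=C4 (P8)
bar 4: v0=A3 v1=F4 v2=A4 (P8)
bar 5: v0=G3 v1=G4 v2=B4 (M3)
  R5 @ bar0.0: opens on M3
  R2 @ bar1.0: G3/B4 M3 -> F3/C4 P5 similar
  R7 @ bar1.0: G4->A3 leap 10st
  R7 @ bar1.0: B4->C4 leap 11st
  R2 @ bar3.0: D3/F4 m3 -> C3/C4 P8 similar
  R1 @ bar4.0: C3/C4 P8 -> A3/A4 P8 similar
  R7 @ bar4.0: E3->F4 leap 13st
  R8 @ bar4.0: penult P8 not 3rd/6th
  R6 @ bar5.3: closes on M3

No (9 violations)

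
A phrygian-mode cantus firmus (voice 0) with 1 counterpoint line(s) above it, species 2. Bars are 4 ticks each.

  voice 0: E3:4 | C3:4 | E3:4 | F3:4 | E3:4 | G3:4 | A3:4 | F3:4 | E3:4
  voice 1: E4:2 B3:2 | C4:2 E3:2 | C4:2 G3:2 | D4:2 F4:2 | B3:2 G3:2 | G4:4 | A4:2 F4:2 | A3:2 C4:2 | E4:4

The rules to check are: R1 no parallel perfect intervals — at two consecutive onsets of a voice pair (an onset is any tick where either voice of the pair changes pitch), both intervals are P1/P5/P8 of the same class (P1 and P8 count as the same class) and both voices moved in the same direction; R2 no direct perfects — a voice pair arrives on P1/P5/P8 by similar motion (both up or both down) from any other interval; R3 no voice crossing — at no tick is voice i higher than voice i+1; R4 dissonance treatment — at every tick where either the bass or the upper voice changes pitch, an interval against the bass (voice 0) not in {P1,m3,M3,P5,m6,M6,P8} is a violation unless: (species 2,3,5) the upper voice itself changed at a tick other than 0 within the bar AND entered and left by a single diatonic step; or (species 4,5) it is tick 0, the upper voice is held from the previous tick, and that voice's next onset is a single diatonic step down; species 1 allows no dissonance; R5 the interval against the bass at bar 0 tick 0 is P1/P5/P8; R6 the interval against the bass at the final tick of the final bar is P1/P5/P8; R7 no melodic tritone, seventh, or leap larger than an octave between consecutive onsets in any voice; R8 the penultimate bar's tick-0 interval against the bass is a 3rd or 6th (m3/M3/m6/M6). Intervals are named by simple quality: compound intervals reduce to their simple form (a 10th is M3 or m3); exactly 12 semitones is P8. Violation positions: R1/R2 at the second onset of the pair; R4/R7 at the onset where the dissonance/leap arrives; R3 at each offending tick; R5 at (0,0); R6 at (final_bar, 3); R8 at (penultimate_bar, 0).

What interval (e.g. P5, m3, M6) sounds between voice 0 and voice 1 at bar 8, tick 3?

P8

voice 0=E3 voice 1=E4 -> P8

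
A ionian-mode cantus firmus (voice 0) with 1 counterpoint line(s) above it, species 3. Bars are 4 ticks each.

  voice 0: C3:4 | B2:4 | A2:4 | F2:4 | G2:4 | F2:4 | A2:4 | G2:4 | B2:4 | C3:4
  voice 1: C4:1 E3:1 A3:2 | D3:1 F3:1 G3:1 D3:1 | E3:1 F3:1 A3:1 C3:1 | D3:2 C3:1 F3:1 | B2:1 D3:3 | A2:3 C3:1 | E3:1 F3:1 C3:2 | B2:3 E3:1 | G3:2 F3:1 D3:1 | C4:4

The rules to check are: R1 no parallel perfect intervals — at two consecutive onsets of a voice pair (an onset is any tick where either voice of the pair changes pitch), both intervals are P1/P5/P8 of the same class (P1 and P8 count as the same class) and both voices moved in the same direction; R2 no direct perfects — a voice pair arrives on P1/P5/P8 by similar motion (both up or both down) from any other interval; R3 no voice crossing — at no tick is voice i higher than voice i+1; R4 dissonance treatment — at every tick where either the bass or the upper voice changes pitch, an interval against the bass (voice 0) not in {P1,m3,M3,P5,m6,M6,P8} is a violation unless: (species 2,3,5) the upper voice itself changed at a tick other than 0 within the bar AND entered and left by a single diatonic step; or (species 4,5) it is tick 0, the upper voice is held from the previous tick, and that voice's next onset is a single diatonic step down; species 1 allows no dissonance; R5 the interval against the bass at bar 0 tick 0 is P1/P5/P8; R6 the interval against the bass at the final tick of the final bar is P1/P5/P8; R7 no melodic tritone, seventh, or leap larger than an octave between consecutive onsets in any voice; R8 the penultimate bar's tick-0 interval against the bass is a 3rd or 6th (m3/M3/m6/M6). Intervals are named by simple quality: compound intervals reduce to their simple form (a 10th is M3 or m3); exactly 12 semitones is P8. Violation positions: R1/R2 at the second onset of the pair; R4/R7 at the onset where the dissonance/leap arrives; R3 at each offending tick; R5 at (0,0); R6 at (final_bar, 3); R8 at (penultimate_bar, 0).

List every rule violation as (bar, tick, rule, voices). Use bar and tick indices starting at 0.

bar 0: v0=C3 v1=C4 downbeat P8
bar 1: v0=B2 v1=D3 downbeat m3
bar 2: v0=A2 v1=E3 downbeat P5
bar 3: v0=F2 v1=D3 downbeat M6
bar 4: v0=G2 v1=B2 downbeat M3
bar 5: v0=F2 v1=A2 downbeat M3
bar 6: v0=A2 v1=E3 downbeat P5
bar 7: v0=G2 v1=B2 downbeat M3
bar 8: v0=B2 v1=G3 downbeat m6
bar 9: v0=C3 v1=C4 downbeat P8
  -> R4 @ bar 1 tick 1 v(0, 1): B2/F3 TT untreated
  -> R7 @ bar 4 tick 0 v(1,): F3->B2 leap 6st
  -> R1 @ bar 6 tick 0 v(0, 1): F2/C3 P5 -> A2/E3 P5 similar
  -> R4 @ bar 8 tick 2 v(0, 1): B2/F3 TT untreated
  -> R2 @ bar 9 tick 0 v(0, 1): B2/D3 m3 -> C3/C4 P8 similar
  -> R7 @ bar 9 tick 0 v(1,): D3->C4 leap 10st

(1, 1, R4, (0, 1))
(4, 0, R7, (1,))
(6, 0, R1, (0, 1))
(8, 2, R4, (0, 1))
(9, 0, R2, (0, 1))
(9, 0, R7, (1,))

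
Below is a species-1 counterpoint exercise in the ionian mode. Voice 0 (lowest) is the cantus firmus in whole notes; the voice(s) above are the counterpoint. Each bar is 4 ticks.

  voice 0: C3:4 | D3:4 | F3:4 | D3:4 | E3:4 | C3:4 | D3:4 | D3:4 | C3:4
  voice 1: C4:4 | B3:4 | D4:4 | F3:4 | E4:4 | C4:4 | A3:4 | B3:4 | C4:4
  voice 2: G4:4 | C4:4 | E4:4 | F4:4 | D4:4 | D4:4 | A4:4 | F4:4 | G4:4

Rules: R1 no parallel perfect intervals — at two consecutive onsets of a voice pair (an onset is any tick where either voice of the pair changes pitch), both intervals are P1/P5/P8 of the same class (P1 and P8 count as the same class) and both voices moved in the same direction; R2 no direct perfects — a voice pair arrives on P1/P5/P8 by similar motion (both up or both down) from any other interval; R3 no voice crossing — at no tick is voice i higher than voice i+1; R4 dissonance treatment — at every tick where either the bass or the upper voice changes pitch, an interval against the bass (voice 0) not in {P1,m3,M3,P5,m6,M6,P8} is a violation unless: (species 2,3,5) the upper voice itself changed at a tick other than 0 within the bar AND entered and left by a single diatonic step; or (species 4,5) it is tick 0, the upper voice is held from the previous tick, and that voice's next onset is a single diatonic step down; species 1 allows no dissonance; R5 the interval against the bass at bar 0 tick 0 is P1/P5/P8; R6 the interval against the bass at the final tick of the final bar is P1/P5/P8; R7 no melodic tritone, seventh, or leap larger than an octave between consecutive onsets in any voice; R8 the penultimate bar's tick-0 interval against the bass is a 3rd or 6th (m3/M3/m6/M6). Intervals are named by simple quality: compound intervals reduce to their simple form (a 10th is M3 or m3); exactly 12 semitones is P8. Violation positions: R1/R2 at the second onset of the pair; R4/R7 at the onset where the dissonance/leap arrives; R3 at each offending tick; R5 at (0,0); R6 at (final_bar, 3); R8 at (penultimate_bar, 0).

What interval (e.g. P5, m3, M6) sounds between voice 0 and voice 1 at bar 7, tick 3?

M6

voice 0=D3 voice 1=B3 -> M6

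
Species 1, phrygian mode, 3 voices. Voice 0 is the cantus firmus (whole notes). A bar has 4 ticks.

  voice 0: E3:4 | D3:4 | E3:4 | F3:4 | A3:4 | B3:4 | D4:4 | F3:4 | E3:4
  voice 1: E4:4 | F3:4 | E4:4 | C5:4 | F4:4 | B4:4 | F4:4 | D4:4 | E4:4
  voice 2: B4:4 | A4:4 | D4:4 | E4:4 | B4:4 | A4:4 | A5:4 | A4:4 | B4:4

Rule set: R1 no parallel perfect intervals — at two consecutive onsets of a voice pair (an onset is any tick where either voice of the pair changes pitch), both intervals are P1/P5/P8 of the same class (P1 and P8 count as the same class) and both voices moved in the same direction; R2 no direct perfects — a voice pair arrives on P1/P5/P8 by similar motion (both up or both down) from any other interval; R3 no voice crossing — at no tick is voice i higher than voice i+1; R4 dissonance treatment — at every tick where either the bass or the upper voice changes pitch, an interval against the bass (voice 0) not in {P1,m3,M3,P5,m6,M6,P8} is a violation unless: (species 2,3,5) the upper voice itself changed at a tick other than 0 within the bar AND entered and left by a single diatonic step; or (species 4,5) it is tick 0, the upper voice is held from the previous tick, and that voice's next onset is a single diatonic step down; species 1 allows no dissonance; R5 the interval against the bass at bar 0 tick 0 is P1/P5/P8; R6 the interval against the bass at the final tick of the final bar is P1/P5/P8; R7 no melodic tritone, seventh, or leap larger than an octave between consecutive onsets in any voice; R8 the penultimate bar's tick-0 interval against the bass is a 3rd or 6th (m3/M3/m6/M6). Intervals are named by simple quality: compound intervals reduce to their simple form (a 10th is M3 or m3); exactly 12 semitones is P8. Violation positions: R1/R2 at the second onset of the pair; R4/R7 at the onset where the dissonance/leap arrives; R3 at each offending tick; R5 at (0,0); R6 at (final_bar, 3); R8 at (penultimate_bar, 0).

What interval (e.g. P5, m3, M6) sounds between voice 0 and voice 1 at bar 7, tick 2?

voice 0=F3 voice 1=D4 -> M6

M6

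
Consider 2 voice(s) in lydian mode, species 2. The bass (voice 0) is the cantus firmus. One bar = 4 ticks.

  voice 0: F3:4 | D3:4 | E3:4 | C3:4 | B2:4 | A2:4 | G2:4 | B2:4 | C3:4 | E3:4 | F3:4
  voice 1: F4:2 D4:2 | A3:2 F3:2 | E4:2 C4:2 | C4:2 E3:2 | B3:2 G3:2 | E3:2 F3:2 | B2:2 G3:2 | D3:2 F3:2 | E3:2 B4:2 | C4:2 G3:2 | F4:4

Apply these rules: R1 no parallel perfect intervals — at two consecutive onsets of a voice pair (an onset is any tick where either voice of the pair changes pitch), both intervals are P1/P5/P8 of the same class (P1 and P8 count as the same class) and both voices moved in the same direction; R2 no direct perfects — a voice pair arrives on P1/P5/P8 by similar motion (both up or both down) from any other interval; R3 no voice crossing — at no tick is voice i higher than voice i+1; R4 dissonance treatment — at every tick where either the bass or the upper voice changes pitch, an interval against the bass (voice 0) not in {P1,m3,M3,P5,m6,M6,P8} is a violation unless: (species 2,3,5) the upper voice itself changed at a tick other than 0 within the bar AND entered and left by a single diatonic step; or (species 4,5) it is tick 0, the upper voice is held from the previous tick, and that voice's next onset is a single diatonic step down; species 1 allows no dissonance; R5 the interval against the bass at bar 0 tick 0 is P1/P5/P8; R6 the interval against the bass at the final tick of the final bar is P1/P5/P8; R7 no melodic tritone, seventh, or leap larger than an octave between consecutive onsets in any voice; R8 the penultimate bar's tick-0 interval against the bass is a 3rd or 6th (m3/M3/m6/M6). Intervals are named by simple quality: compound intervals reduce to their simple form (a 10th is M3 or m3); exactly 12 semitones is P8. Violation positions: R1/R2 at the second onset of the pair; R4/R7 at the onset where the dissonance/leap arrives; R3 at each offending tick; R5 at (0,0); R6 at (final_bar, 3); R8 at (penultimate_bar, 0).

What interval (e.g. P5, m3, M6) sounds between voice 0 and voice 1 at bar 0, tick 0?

P8

voice 0=F3 voice 1=F4 -> P8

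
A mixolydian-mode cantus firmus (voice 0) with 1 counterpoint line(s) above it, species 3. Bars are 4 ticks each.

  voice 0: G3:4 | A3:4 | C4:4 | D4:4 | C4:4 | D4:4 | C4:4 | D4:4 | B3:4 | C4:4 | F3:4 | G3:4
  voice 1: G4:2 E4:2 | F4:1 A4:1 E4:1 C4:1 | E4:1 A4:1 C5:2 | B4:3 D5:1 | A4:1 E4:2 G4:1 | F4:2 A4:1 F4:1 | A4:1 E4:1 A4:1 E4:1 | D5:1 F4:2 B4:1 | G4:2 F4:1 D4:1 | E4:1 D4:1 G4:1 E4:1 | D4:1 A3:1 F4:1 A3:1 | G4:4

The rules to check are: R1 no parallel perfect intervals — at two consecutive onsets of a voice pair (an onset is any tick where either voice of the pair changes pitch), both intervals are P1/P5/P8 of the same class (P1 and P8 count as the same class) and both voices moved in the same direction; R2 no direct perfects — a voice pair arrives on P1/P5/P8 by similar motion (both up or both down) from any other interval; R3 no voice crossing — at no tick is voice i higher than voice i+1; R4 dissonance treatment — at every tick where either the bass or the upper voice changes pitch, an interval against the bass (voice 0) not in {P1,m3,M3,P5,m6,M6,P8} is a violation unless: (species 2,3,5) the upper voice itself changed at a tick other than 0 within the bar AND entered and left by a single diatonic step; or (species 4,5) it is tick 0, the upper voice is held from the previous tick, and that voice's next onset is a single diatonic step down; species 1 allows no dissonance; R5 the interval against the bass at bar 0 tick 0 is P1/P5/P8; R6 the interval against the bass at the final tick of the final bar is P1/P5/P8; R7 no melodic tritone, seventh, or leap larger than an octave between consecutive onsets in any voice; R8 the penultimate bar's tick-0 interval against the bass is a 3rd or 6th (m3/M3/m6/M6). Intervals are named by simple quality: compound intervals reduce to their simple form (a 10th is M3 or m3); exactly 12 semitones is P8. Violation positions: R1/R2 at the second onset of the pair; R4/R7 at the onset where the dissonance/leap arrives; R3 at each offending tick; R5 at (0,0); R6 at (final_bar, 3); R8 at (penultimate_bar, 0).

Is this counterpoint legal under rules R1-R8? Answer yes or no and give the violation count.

bar 0: v0=G3 v1=G4 (P8)
bar 1: v0=A3 v1=F4 (m6)
bar 2: v0=C4 v1=E4 (M3)
bar 3: v0=D4 v1=B4 (M6)
bar 4: v0=C4 v1=A4 (M6)
bar 5: v0=D4 v1=F4 (m3)
bar 6: v0=C4 v1=A4 (M6)
bar 7: v0=D4 v1=D5 (P8)
bar 8: v0=B3 v1=G4 (m6)
bar 9: v0=C4 v1=E4 (M3)
bar 10: v0=F3 v1=D4 (M6)
bar 11: v0=G3 v1=G4 (P8)
  R2 @ bar7.0: C4/E4 M3 -> D4/D5 P8 similar
  R7 @ bar7.0: E4->D5 leap 10st
  R7 @ bar7.3: F4->B4 leap 6st
  R4 @ bar8.2: B3/F4 TT untreated
  R4 @ bar9.1: C4/D4 M2 untreated
  R2 @ bar11.0: F3/A3 M3 -> G3/G4 P8 similar
  R7 @ bar11.0: A3->G4 leap 10st

No (7 violations)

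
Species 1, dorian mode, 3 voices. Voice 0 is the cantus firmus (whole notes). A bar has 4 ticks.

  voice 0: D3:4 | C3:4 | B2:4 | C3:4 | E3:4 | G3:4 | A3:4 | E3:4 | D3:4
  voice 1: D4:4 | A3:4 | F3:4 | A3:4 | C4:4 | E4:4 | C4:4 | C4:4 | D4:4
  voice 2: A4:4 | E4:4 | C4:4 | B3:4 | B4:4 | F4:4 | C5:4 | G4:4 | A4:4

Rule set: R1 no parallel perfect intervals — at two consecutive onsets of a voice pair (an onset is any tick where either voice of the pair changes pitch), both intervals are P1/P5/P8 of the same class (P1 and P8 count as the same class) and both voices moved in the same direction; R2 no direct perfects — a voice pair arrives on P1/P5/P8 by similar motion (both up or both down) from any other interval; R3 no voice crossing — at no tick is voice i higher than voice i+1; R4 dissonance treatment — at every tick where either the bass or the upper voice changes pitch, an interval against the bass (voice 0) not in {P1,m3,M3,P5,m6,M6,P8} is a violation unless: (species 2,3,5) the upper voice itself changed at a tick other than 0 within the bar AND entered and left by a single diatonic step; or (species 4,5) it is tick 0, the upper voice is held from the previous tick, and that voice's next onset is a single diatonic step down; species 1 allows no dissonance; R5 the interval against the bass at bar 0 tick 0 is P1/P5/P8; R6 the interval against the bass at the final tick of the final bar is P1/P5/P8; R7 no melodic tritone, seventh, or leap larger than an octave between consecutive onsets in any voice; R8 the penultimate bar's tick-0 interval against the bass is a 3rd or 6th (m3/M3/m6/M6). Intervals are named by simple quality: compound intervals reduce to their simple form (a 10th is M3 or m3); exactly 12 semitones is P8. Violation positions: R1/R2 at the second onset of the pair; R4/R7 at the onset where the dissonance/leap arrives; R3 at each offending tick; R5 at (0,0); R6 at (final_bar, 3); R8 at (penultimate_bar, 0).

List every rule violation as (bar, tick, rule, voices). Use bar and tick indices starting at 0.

(1, 0, R1, (1, 2))
(2, 0, R1, (1, 2))
(2, 0, R4, (0, 1))
(2, 0, R4, (0, 2))
(3, 0, R4, (0, 2))
(4, 0, R2, (0, 2))
(5, 0, R4, (0, 2))
(5, 0, R7, (2,))
(8, 0, R1, (1, 2))

bar 0: v0=D3 v1=D4 v2=A4 downbeat P5
bar 1: v0=C3 v1=A3 v2=E4 downbeat M3
bar 2: v0=B2 v1=F3 v2=C4 downbeat m2
bar 3: v0=C3 v1=A3 v2=B3 downbeat M7
bar 4: v0=E3 v1=C4 v2=B4 downbeat P5
bar 5: v0=G3 v1=E4 v2=F4 downbeat m7
bar 6: v0=A3 v1=C4 v2=C5 downbeat m3
bar 7: v0=E3 v1=C4 v2=G4 downbeat m3
bar 8: v0=D3 v1=D4 v2=A4 downbeat P5
  -> R1 @ bar 1 tick 0 v(1, 2): D4/A4 P5 -> A3/E4 P5 similar
  -> R1 @ bar 2 tick 0 v(1, 2): A3/E4 P5 -> F3/C4 P5 similar
  -> R4 @ bar 2 tick 0 v(0, 1): B2/F3 TT untreated
  -> R4 @ bar 2 tick 0 v(0, 2): B2/C4 m2 untreated
  -> R4 @ bar 3 tick 0 v(0, 2): C3/B3 M7 untreated
  -> R2 @ bar 4 tick 0 v(0, 2): C3/B3 M7 -> E3/B4 P5 similar
  -> R4 @ bar 5 tick 0 v(0, 2): G3/F4 m7 untreated
  -> R7 @ bar 5 tick 0 v(2,): B4->F4 leap 6st
  -> R1 @ bar 8 tick 0 v(1, 2): C4/G4 P5 -> D4/A4 P5 similar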